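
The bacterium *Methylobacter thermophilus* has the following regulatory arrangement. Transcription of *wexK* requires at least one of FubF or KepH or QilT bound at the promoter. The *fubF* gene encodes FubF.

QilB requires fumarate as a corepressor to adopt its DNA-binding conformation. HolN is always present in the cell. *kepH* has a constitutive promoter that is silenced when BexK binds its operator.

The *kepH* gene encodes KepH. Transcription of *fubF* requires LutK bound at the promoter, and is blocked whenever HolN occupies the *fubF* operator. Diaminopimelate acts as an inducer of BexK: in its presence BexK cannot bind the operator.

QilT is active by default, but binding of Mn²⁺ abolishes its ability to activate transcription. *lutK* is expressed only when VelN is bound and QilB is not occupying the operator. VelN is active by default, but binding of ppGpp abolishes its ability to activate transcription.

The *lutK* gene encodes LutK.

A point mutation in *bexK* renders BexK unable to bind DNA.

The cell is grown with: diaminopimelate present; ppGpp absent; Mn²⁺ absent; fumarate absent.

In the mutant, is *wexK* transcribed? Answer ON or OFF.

ON

ppGpp is absent, so VelN is active.
Fumarate is absent, so QilB is inactive.
No repressor is bound and VelN is active, so *lutK* is transcribed.
So LutK is produced and active.
HolN is produced constitutively and is active.
With repressor HolN bound, *fubF* is not transcribed.
So FubF is not produced.
BexK is non-functional in this strain, so it has no effect.
With no repressor bound, *kepH* is transcribed.
So KepH is produced and active.
Mn²⁺ is absent, so QilT is active.
Activator KepH is present, so *wexK* is transcribed.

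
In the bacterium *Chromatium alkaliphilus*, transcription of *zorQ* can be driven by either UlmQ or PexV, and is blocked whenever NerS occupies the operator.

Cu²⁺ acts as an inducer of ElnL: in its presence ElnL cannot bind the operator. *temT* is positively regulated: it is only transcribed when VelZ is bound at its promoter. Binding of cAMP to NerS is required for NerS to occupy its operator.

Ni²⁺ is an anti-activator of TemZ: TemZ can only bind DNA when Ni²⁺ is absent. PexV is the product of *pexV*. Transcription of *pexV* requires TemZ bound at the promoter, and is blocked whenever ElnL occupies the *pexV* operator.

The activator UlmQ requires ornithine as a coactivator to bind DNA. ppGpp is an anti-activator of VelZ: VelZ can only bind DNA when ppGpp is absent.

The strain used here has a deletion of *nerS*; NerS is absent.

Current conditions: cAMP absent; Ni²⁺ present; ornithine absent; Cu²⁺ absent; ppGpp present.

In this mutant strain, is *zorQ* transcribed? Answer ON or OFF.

OFF

Ornithine is absent, so UlmQ is inactive.
Ni²⁺ is present, so TemZ is inactive.
Cu²⁺ is absent, so ElnL is active.
With repressor ElnL bound, *pexV* is not transcribed.
So PexV is not produced.
NerS is non-functional in this strain, so it has no effect.
No activator is available at the *zorQ* promoter, so *zorQ* is not transcribed.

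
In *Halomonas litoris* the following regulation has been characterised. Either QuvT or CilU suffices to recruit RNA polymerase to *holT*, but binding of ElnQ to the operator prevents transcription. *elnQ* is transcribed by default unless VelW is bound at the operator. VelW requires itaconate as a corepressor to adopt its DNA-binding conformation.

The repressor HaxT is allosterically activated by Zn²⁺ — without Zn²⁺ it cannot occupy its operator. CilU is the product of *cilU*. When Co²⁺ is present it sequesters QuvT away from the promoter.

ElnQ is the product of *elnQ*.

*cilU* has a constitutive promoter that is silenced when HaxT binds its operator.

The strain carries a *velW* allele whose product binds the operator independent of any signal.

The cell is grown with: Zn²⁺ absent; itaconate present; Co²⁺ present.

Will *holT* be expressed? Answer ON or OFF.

ON

VelW is constitutively active in this strain.
With repressor VelW bound, *elnQ* is not transcribed.
So ElnQ is not produced.
Co²⁺ is present, so QuvT is inactive.
Zn²⁺ is absent, so HaxT is inactive.
With no repressor bound, *cilU* is transcribed.
So CilU is produced and active.
Activator CilU is present, so *holT* is transcribed.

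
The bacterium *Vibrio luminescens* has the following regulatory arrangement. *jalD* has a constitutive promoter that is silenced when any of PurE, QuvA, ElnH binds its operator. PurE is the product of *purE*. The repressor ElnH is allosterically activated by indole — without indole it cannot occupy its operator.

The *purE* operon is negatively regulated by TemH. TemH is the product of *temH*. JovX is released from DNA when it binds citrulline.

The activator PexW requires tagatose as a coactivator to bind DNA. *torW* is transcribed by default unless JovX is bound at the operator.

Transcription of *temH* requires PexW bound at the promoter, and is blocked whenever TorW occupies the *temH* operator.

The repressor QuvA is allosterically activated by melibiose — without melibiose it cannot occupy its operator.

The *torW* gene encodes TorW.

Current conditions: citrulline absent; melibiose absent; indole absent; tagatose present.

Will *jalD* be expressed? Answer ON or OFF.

ON

Citrulline is absent, so JovX is active.
With repressor JovX bound, *torW* is not transcribed.
So TorW is not produced.
Tagatose is present, so PexW is active.
No repressor is bound and PexW is active, so *temH* is transcribed.
So TemH is produced and active.
With repressor TemH bound, *purE* is not transcribed.
So PurE is not produced.
Melibiose is absent, so QuvA is inactive.
Indole is absent, so ElnH is inactive.
With no repressor bound, *jalD* is transcribed.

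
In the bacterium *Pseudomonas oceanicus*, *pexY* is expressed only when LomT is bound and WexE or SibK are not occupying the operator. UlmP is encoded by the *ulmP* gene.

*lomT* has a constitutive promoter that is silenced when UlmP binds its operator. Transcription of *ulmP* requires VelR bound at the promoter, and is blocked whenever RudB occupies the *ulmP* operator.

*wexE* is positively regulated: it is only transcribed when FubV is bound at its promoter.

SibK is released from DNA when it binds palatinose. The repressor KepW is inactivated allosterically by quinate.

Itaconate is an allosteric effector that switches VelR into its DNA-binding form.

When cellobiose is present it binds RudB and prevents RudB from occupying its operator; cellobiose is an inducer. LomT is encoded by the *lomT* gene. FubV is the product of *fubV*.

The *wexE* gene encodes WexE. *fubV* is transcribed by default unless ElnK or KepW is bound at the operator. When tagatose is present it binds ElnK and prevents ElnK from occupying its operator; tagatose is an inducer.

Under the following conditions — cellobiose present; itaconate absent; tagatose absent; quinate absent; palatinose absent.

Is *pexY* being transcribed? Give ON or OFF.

OFF

Itaconate is absent, so VelR is inactive.
Cellobiose is present, so RudB is inactive.
Required activator VelR is absent, so *ulmP* is not transcribed.
So UlmP is not produced.
With no repressor bound, *lomT* is transcribed.
So LomT is produced and active.
Tagatose is absent, so ElnK is active.
Quinate is absent, so KepW is active.
With repressor ElnK bound, *fubV* is not transcribed.
So FubV is not produced.
Required activator FubV is absent, so *wexE* is not transcribed.
So WexE is not produced.
Palatinose is absent, so SibK is active.
With repressor SibK bound, *pexY* is not transcribed.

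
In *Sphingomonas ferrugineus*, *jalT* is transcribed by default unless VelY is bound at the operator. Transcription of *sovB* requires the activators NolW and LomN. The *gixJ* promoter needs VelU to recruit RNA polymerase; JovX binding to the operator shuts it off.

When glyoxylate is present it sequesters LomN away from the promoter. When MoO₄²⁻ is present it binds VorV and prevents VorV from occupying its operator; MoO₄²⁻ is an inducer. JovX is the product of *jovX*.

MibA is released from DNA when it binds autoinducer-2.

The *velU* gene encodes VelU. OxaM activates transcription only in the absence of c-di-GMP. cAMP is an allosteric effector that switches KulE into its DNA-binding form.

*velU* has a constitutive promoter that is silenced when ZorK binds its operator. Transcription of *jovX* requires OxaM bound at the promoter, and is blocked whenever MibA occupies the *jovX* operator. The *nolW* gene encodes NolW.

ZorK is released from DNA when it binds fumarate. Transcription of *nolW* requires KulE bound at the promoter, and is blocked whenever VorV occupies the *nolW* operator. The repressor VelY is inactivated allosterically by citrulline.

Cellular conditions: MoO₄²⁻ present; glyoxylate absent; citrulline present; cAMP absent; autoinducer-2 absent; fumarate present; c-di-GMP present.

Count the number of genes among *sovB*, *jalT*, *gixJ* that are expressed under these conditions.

MoO₄²⁻ is present, so VorV is inactive.
cAMP is absent, so KulE is inactive.
Required activator KulE is absent, so *nolW* is not transcribed.
So NolW is not produced.
Glyoxylate is absent, so LomN is active.
Required activator NolW is absent, so *sovB* is not transcribed.
→ *sovB* is OFF.
Citrulline is present, so VelY is inactive.
With no repressor bound, *jalT* is transcribed.
→ *jalT* is ON.
Fumarate is present, so ZorK is inactive.
With no repressor bound, *velU* is transcribed.
So VelU is produced and active.
c-di-GMP is present, so OxaM is inactive.
Autoinducer-2 is absent, so MibA is active.
With repressor MibA bound, *jovX* is not transcribed.
So JovX is not produced.
No repressor is bound and VelU is active, so *gixJ* is transcribed.
→ *gixJ* is ON.
2 of the 3 genes are transcribed.

2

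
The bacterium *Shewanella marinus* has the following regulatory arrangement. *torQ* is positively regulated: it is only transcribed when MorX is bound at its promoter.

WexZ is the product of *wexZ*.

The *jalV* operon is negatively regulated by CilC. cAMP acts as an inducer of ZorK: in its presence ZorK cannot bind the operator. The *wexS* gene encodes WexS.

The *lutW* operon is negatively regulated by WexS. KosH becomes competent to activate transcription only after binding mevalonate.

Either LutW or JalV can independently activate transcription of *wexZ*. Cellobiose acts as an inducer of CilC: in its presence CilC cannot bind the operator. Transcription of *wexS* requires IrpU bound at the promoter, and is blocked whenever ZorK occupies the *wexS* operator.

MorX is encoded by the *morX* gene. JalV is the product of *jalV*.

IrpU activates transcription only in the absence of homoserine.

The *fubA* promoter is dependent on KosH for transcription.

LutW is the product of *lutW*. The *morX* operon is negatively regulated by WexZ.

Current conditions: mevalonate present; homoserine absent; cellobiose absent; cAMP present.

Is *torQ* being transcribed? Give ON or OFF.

ON

cAMP is present, so ZorK is inactive.
Homoserine is absent, so IrpU is active.
No repressor is bound and IrpU is active, so *wexS* is transcribed.
So WexS is produced and active.
With repressor WexS bound, *lutW* is not transcribed.
So LutW is not produced.
Cellobiose is absent, so CilC is active.
With repressor CilC bound, *jalV* is not transcribed.
So JalV is not produced.
No activator is available at the *wexZ* promoter, so *wexZ* is not transcribed.
So WexZ is not produced.
With no repressor bound, *morX* is transcribed.
So MorX is produced and active.
No repressor is bound and MorX is active, so *torQ* is transcribed.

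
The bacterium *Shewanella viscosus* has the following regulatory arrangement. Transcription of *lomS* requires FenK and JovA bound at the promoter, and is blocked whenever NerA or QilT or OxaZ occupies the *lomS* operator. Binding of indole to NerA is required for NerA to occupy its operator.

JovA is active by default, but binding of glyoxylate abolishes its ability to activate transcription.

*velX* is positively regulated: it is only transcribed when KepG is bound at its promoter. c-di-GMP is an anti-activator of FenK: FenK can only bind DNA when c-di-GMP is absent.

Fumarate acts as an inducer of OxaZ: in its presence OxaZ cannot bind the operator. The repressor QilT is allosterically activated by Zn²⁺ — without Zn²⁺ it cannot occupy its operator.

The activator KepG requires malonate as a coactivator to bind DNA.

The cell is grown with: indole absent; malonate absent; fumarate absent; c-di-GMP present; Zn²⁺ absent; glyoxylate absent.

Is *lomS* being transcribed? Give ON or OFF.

OFF

Indole is absent, so NerA is inactive.
Zn²⁺ is absent, so QilT is inactive.
c-di-GMP is present, so FenK is inactive.
Fumarate is absent, so OxaZ is active.
Glyoxylate is absent, so JovA is active.
With repressor OxaZ bound, *lomS* is not transcribed.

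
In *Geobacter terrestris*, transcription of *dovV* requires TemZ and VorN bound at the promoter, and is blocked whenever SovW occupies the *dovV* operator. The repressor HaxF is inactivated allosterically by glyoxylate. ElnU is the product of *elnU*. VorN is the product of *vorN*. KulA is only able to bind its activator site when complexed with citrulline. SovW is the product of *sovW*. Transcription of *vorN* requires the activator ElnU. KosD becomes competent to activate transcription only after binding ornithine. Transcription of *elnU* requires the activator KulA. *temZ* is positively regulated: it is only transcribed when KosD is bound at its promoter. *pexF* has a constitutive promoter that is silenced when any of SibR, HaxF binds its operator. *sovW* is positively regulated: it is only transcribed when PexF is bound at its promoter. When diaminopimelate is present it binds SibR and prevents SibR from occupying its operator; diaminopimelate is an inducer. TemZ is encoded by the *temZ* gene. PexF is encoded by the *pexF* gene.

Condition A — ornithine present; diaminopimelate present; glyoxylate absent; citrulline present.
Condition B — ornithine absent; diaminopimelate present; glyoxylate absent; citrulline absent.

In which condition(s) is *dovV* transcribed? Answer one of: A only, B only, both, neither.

Condition A:
Ornithine is present, so KosD is active.
No repressor is bound and KosD is active, so *temZ* is transcribed.
So TemZ is produced and active.
Diaminopimelate is present, so SibR is inactive.
Glyoxylate is absent, so HaxF is active.
With repressor HaxF bound, *pexF* is not transcribed.
So PexF is not produced.
Required activator PexF is absent, so *sovW* is not transcribed.
So SovW is not produced.
Citrulline is present, so KulA is active.
No repressor is bound and KulA is active, so *elnU* is transcribed.
So ElnU is produced and active.
No repressor is bound and ElnU is active, so *vorN* is transcribed.
So VorN is produced and active.
No repressor is bound and TemZ and VorN are active, so *dovV* is transcribed.
→ *dovV* is ON in A.
Condition B:
Ornithine is absent, so KosD is inactive.
Required activator KosD is absent, so *temZ* is not transcribed.
So TemZ is not produced.
Diaminopimelate is present, so SibR is inactive.
Glyoxylate is absent, so HaxF is active.
With repressor HaxF bound, *pexF* is not transcribed.
So PexF is not produced.
Required activator PexF is absent, so *sovW* is not transcribed.
So SovW is not produced.
Citrulline is absent, so KulA is inactive.
Required activator KulA is absent, so *elnU* is not transcribed.
So ElnU is not produced.
Required activator ElnU is absent, so *vorN* is not transcribed.
So VorN is not produced.
Required activator TemZ is absent, so *dovV* is not transcribed.
→ *dovV* is OFF in B.

A only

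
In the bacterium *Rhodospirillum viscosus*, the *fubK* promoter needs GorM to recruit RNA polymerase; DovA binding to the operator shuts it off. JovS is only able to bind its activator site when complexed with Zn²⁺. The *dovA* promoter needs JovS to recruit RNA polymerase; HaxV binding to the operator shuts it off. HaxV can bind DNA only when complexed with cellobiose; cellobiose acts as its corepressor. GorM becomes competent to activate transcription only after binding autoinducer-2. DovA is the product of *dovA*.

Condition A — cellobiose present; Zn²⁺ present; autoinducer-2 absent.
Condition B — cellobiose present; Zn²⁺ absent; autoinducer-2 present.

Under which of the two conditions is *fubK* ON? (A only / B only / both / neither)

B only

Condition A:
Cellobiose is present, so HaxV is active.
Zn²⁺ is present, so JovS is active.
With repressor HaxV bound, *dovA* is not transcribed.
So DovA is not produced.
Autoinducer-2 is absent, so GorM is inactive.
Required activator GorM is absent, so *fubK* is not transcribed.
→ *fubK* is OFF in A.
Condition B:
Cellobiose is present, so HaxV is active.
Zn²⁺ is absent, so JovS is inactive.
With repressor HaxV bound, *dovA* is not transcribed.
So DovA is not produced.
Autoinducer-2 is present, so GorM is active.
No repressor is bound and GorM is active, so *fubK* is transcribed.
→ *fubK* is ON in B.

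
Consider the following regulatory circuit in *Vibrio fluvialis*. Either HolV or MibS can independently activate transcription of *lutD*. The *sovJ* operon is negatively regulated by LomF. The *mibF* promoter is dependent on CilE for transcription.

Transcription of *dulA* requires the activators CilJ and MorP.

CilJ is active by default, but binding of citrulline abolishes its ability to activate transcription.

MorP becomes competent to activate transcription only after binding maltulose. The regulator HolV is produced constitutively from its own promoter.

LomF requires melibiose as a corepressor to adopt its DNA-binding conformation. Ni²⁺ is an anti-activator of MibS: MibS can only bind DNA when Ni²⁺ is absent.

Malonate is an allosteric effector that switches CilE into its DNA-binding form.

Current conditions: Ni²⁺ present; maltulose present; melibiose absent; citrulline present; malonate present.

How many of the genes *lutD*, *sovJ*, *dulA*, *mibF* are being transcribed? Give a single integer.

HolV is produced constitutively and is active.
Ni²⁺ is present, so MibS is inactive.
Activator HolV is present, so *lutD* is transcribed.
→ *lutD* is ON.
Melibiose is absent, so LomF is inactive.
With no repressor bound, *sovJ* is transcribed.
→ *sovJ* is ON.
Citrulline is present, so CilJ is inactive.
Maltulose is present, so MorP is active.
Required activator CilJ is absent, so *dulA* is not transcribed.
→ *dulA* is OFF.
Malonate is present, so CilE is active.
No repressor is bound and CilE is active, so *mibF* is transcribed.
→ *mibF* is ON.
3 of the 4 genes are transcribed.

3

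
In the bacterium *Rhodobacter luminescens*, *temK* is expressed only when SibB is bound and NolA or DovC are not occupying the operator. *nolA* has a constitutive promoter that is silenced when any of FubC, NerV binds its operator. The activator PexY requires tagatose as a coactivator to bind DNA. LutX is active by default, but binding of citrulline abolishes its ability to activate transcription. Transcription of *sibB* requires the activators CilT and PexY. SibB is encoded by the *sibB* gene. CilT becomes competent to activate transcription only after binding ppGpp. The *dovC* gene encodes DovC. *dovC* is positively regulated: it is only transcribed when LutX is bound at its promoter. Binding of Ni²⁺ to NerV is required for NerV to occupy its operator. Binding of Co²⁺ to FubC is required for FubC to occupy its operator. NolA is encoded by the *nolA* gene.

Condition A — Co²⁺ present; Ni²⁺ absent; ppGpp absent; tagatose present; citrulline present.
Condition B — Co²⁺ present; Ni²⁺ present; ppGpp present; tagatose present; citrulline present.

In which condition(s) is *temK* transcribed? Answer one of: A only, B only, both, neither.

B only

Condition A:
Co²⁺ is present, so FubC is active.
Ni²⁺ is absent, so NerV is inactive.
With repressor FubC bound, *nolA* is not transcribed.
So NolA is not produced.
ppGpp is absent, so CilT is inactive.
Tagatose is present, so PexY is active.
Required activator CilT is absent, so *sibB* is not transcribed.
So SibB is not produced.
Citrulline is present, so LutX is inactive.
Required activator LutX is absent, so *dovC* is not transcribed.
So DovC is not produced.
Required activator SibB is absent, so *temK* is not transcribed.
→ *temK* is OFF in A.
Condition B:
Co²⁺ is present, so FubC is active.
Ni²⁺ is present, so NerV is active.
With repressor FubC bound, *nolA* is not transcribed.
So NolA is not produced.
ppGpp is present, so CilT is active.
Tagatose is present, so PexY is active.
No repressor is bound and CilT and PexY are active, so *sibB* is transcribed.
So SibB is produced and active.
Citrulline is present, so LutX is inactive.
Required activator LutX is absent, so *dovC* is not transcribed.
So DovC is not produced.
No repressor is bound and SibB is active, so *temK* is transcribed.
→ *temK* is ON in B.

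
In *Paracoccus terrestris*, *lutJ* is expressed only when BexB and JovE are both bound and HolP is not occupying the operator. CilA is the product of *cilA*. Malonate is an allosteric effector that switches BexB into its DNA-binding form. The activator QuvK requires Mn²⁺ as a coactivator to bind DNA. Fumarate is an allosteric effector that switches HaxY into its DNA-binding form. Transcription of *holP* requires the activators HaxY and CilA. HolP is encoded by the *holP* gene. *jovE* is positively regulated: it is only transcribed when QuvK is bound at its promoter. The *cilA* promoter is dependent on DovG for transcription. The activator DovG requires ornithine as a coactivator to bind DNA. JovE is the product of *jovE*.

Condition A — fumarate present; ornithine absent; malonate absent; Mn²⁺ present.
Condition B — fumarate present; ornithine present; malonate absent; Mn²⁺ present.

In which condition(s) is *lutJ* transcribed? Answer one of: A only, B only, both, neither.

Condition A:
Fumarate is present, so HaxY is active.
Ornithine is absent, so DovG is inactive.
Required activator DovG is absent, so *cilA* is not transcribed.
So CilA is not produced.
Required activator CilA is absent, so *holP* is not transcribed.
So HolP is not produced.
Malonate is absent, so BexB is inactive.
Mn²⁺ is present, so QuvK is active.
No repressor is bound and QuvK is active, so *jovE* is transcribed.
So JovE is produced and active.
Required activator BexB is absent, so *lutJ* is not transcribed.
→ *lutJ* is OFF in A.
Condition B:
Fumarate is present, so HaxY is active.
Ornithine is present, so DovG is active.
No repressor is bound and DovG is active, so *cilA* is transcribed.
So CilA is produced and active.
No repressor is bound and HaxY and CilA are active, so *holP* is transcribed.
So HolP is produced and active.
Malonate is absent, so BexB is inactive.
Mn²⁺ is present, so QuvK is active.
No repressor is bound and QuvK is active, so *jovE* is transcribed.
So JovE is produced and active.
With repressor HolP bound, *lutJ* is not transcribed.
→ *lutJ* is OFF in B.

neither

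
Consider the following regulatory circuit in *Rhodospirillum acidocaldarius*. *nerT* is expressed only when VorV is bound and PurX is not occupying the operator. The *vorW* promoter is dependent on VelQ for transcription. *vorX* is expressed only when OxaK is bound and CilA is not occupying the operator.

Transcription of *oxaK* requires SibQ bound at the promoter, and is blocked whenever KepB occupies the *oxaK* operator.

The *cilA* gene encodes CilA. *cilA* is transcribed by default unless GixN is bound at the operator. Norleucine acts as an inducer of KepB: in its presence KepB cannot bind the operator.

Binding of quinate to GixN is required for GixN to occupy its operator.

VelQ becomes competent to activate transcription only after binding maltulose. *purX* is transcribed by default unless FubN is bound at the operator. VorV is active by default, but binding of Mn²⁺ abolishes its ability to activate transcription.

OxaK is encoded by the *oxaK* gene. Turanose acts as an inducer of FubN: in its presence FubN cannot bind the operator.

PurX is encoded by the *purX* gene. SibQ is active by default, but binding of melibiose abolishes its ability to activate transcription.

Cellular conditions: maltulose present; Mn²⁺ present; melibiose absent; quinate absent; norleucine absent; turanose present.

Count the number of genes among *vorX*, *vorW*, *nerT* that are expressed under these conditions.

1

Quinate is absent, so GixN is inactive.
With no repressor bound, *cilA* is transcribed.
So CilA is produced and active.
Norleucine is absent, so KepB is active.
Melibiose is absent, so SibQ is active.
With repressor KepB bound, *oxaK* is not transcribed.
So OxaK is not produced.
With repressor CilA bound, *vorX* is not transcribed.
→ *vorX* is OFF.
Maltulose is present, so VelQ is active.
No repressor is bound and VelQ is active, so *vorW* is transcribed.
→ *vorW* is ON.
Mn²⁺ is present, so VorV is inactive.
Turanose is present, so FubN is inactive.
With no repressor bound, *purX* is transcribed.
So PurX is produced and active.
With repressor PurX bound, *nerT* is not transcribed.
→ *nerT* is OFF.
1 of the 3 genes is transcribed.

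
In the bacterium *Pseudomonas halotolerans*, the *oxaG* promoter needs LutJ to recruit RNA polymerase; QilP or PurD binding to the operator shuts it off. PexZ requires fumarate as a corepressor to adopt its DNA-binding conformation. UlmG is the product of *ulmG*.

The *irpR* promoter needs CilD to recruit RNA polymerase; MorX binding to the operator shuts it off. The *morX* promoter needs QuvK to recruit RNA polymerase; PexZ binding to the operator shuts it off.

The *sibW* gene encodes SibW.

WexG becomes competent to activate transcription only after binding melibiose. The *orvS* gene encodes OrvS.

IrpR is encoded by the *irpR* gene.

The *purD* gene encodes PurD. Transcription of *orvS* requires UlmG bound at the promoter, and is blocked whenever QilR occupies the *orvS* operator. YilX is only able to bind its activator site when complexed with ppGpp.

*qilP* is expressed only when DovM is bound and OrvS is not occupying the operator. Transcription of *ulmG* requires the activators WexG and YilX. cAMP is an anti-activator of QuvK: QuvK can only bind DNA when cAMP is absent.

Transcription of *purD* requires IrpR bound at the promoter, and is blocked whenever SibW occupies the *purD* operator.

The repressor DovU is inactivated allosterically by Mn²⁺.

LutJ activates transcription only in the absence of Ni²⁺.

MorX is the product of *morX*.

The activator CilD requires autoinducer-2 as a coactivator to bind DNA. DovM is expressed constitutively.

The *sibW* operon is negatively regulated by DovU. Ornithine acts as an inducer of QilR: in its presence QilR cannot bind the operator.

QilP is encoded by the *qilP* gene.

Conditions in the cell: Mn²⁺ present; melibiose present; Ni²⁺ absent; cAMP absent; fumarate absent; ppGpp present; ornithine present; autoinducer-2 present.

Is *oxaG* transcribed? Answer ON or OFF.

Ni²⁺ is absent, so LutJ is active.
DovM is produced constitutively and is active.
Ornithine is present, so QilR is inactive.
Melibiose is present, so WexG is active.
ppGpp is present, so YilX is active.
No repressor is bound and WexG and YilX are active, so *ulmG* is transcribed.
So UlmG is produced and active.
No repressor is bound and UlmG is active, so *orvS* is transcribed.
So OrvS is produced and active.
With repressor OrvS bound, *qilP* is not transcribed.
So QilP is not produced.
Mn²⁺ is present, so DovU is inactive.
With no repressor bound, *sibW* is transcribed.
So SibW is produced and active.
cAMP is absent, so QuvK is active.
Fumarate is absent, so PexZ is inactive.
No repressor is bound and QuvK is active, so *morX* is transcribed.
So MorX is produced and active.
Autoinducer-2 is present, so CilD is active.
With repressor MorX bound, *irpR* is not transcribed.
So IrpR is not produced.
With repressor SibW bound, *purD* is not transcribed.
So PurD is not produced.
No repressor is bound and LutJ is active, so *oxaG* is transcribed.

ON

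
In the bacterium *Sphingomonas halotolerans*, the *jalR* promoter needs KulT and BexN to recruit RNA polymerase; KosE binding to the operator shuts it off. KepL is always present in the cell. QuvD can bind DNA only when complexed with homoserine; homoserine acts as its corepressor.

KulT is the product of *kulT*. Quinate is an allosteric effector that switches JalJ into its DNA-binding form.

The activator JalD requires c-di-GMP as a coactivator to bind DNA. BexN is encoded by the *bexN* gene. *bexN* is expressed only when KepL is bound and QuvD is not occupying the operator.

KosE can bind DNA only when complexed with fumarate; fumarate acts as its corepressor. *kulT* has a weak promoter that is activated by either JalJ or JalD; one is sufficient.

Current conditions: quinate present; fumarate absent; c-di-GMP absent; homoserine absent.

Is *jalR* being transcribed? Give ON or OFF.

Quinate is present, so JalJ is active.
c-di-GMP is absent, so JalD is inactive.
Activator JalJ is present, so *kulT* is transcribed.
So KulT is produced and active.
Homoserine is absent, so QuvD is inactive.
KepL is produced constitutively and is active.
No repressor is bound and KepL is active, so *bexN* is transcribed.
So BexN is produced and active.
Fumarate is absent, so KosE is inactive.
No repressor is bound and KulT and BexN are active, so *jalR* is transcribed.

ON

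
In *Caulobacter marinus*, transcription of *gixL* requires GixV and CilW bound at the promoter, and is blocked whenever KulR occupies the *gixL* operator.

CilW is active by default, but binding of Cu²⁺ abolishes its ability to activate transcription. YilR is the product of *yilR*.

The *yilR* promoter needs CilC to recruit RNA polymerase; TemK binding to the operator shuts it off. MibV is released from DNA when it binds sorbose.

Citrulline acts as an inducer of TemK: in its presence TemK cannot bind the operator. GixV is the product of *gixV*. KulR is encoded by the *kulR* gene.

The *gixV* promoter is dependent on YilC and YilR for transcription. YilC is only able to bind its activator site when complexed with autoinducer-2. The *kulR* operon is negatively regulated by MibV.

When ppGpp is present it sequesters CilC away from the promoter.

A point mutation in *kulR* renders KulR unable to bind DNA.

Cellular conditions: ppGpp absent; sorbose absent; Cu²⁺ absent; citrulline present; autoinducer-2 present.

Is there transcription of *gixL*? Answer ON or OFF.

ON

KulR is non-functional in this strain, so it has no effect.
Autoinducer-2 is present, so YilC is active.
Citrulline is present, so TemK is inactive.
ppGpp is absent, so CilC is active.
No repressor is bound and CilC is active, so *yilR* is transcribed.
So YilR is produced and active.
No repressor is bound and YilC and YilR are active, so *gixV* is transcribed.
So GixV is produced and active.
Cu²⁺ is absent, so CilW is active.
No repressor is bound and GixV and CilW are active, so *gixL* is transcribed.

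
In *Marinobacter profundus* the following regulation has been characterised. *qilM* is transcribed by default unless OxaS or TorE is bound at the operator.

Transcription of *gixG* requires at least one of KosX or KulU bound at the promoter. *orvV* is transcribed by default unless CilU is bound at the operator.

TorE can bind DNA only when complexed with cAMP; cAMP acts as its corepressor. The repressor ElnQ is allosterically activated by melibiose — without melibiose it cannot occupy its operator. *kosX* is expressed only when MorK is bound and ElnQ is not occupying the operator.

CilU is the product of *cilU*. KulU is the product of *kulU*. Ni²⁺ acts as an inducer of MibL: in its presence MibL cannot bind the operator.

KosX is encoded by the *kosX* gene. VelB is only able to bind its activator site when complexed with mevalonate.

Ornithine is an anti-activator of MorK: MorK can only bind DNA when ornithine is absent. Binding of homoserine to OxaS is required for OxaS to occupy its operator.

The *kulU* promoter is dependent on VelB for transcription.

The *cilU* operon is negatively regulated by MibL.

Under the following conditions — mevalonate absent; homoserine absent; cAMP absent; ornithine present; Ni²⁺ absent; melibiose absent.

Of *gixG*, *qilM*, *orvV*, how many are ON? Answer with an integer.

2

Melibiose is absent, so ElnQ is inactive.
Ornithine is present, so MorK is inactive.
Required activator MorK is absent, so *kosX* is not transcribed.
So KosX is not produced.
Mevalonate is absent, so VelB is inactive.
Required activator VelB is absent, so *kulU* is not transcribed.
So KulU is not produced.
No activator is available at the *gixG* promoter, so *gixG* is not transcribed.
→ *gixG* is OFF.
Homoserine is absent, so OxaS is inactive.
cAMP is absent, so TorE is inactive.
With no repressor bound, *qilM* is transcribed.
→ *qilM* is ON.
Ni²⁺ is absent, so MibL is active.
With repressor MibL bound, *cilU* is not transcribed.
So CilU is not produced.
With no repressor bound, *orvV* is transcribed.
→ *orvV* is ON.
2 of the 3 genes are transcribed.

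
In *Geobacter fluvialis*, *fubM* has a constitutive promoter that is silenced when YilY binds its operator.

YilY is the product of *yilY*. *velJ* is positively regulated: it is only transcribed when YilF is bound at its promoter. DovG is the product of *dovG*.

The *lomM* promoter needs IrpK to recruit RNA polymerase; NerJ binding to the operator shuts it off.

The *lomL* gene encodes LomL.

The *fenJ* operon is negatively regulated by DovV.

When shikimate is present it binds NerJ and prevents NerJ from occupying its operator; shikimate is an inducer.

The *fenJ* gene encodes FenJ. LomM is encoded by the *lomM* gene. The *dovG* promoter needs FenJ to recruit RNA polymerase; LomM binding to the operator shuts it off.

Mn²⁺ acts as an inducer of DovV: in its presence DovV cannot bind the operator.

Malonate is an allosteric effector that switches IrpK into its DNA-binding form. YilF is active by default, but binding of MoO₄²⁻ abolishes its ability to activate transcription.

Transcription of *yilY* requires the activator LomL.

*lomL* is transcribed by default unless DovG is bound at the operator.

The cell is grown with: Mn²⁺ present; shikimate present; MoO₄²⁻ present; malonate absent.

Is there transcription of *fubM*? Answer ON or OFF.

Shikimate is present, so NerJ is inactive.
Malonate is absent, so IrpK is inactive.
Required activator IrpK is absent, so *lomM* is not transcribed.
So LomM is not produced.
Mn²⁺ is present, so DovV is inactive.
With no repressor bound, *fenJ* is transcribed.
So FenJ is produced and active.
No repressor is bound and FenJ is active, so *dovG* is transcribed.
So DovG is produced and active.
With repressor DovG bound, *lomL* is not transcribed.
So LomL is not produced.
Required activator LomL is absent, so *yilY* is not transcribed.
So YilY is not produced.
With no repressor bound, *fubM* is transcribed.

ON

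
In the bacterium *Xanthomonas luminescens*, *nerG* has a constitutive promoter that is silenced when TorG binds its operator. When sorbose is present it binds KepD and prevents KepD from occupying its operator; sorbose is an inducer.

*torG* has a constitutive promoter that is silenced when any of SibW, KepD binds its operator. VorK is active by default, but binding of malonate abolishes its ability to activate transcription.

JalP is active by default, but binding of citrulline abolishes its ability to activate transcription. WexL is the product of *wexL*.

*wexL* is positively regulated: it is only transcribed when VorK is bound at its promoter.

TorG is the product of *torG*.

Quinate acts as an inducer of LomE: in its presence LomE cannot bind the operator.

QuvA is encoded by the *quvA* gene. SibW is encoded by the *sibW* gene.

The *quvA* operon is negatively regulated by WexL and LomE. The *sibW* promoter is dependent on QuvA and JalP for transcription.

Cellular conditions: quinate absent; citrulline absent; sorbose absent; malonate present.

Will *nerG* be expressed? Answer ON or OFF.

Malonate is present, so VorK is inactive.
Required activator VorK is absent, so *wexL* is not transcribed.
So WexL is not produced.
Quinate is absent, so LomE is active.
With repressor LomE bound, *quvA* is not transcribed.
So QuvA is not produced.
Citrulline is absent, so JalP is active.
Required activator QuvA is absent, so *sibW* is not transcribed.
So SibW is not produced.
Sorbose is absent, so KepD is active.
With repressor KepD bound, *torG* is not transcribed.
So TorG is not produced.
With no repressor bound, *nerG* is transcribed.

ON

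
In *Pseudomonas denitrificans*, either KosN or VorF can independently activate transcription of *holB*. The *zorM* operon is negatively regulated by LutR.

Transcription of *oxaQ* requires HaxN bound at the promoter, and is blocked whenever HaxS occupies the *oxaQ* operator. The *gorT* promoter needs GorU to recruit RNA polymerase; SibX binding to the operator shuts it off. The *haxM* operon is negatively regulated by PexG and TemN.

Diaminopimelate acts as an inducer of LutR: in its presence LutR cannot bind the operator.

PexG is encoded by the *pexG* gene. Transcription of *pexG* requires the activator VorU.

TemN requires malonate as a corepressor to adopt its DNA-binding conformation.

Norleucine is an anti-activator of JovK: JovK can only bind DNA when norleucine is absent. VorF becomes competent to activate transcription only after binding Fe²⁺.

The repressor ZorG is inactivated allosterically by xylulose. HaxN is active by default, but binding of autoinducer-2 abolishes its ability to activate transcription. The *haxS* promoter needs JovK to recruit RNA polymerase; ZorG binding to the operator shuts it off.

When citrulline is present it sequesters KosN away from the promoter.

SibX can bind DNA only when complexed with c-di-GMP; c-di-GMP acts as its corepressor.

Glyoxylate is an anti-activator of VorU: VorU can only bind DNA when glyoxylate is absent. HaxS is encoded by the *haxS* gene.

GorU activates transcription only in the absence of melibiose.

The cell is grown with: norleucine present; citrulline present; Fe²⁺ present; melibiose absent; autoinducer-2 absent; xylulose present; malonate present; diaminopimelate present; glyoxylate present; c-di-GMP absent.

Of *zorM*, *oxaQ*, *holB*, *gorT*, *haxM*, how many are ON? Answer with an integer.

4

Diaminopimelate is present, so LutR is inactive.
With no repressor bound, *zorM* is transcribed.
→ *zorM* is ON.
Autoinducer-2 is absent, so HaxN is active.
Norleucine is present, so JovK is inactive.
Xylulose is present, so ZorG is inactive.
Required activator JovK is absent, so *haxS* is not transcribed.
So HaxS is not produced.
No repressor is bound and HaxN is active, so *oxaQ* is transcribed.
→ *oxaQ* is ON.
Citrulline is present, so KosN is inactive.
Fe²⁺ is present, so VorF is active.
Activator VorF is present, so *holB* is transcribed.
→ *holB* is ON.
Melibiose is absent, so GorU is active.
c-di-GMP is absent, so SibX is inactive.
No repressor is bound and GorU is active, so *gorT* is transcribed.
→ *gorT* is ON.
Glyoxylate is present, so VorU is inactive.
Required activator VorU is absent, so *pexG* is not transcribed.
So PexG is not produced.
Malonate is present, so TemN is active.
With repressor TemN bound, *haxM* is not transcribed.
→ *haxM* is OFF.
4 of the 5 genes are transcribed.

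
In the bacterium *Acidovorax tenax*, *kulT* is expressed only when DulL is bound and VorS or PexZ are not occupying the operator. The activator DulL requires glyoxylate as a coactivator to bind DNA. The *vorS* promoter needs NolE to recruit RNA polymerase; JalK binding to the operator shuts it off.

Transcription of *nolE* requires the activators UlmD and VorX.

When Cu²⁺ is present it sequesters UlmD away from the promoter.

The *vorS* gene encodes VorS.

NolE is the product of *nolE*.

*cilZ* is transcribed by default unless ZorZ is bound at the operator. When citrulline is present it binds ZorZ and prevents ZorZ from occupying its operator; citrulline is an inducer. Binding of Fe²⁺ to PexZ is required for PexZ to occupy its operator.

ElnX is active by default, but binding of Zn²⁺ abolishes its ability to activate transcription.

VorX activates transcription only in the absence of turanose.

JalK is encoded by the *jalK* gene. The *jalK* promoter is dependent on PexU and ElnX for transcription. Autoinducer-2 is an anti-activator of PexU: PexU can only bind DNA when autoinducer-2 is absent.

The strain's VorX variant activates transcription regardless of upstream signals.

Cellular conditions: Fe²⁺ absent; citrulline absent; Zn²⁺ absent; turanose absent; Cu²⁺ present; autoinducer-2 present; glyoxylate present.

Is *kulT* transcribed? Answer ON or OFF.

Autoinducer-2 is present, so PexU is inactive.
Zn²⁺ is absent, so ElnX is active.
Required activator PexU is absent, so *jalK* is not transcribed.
So JalK is not produced.
Cu²⁺ is present, so UlmD is inactive.
VorX is constitutively active in this strain.
Required activator UlmD is absent, so *nolE* is not transcribed.
So NolE is not produced.
Required activator NolE is absent, so *vorS* is not transcribed.
So VorS is not produced.
Fe²⁺ is absent, so PexZ is inactive.
Glyoxylate is present, so DulL is active.
No repressor is bound and DulL is active, so *kulT* is transcribed.

ON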